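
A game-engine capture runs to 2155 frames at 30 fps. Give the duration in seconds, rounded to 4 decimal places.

71.8333 seconds

Running time = 2155 × 1/30 = 431/6 s ≈ 71.8333 s.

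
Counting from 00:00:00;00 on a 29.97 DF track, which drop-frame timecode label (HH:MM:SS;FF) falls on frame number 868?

00:00:28;28

Ten DF minutes hold 17982 frames, so frame 868 lies in block 0 (frames 0–17981) with 868 frames into that block.
The block's first minute is 1800 frames and the rest 1798 each; 868 frames reaches minute 0, so 0 × 18 + 0 × 2 = 0 labels have been skipped so far.
Adding those back, label number 868 + 0 = 868 at 30 labels/s is 28 s + 28 f = 0 h 0 min 28 s frame 28, i.e. 00:00:28;28.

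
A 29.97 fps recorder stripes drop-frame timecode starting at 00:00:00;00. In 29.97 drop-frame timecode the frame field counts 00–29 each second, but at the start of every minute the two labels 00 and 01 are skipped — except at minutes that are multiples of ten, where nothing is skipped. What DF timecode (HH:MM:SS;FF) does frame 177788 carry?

Each 10-minute DF block holds 10 × 60 × 30 − 9 × 2 = 17982 frames. 177788 ÷ 17982 → 9 full blocks, remainder 15950.
Within the partial block the first minute is 1800 frames and each further minute 1798, so 8 further minute boundaries passed. Total skipped labels = 18 × 9 + 2 × 8 = 178.
Non-drop label index = 177788 + 178 = 177966; at 30 labels/s that is 01:38:52:06, i.e. DF 01:38:52;06.

01:38:52;06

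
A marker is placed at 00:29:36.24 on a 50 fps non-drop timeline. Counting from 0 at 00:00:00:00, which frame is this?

frame 88824

Total seconds to the label: (0 × 3600 + 29 × 60 + 36) = 1776.
Frame index = 1776 × 50 + 24 = 88824.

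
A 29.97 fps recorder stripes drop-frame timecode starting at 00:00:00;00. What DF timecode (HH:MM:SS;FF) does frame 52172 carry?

00:29:00;26

Each 10-minute DF block holds 10 × 60 × 30 − 9 × 2 = 17982 frames. 52172 ÷ 17982 → 2 full blocks, remainder 16208.
Within the partial block the first minute is 1800 frames and each further minute 1798, so 9 further minute boundaries passed. Total skipped labels = 18 × 2 + 2 × 9 = 54.
Non-drop label index = 52172 + 54 = 52226; at 30 labels/s that is 00:29:00:26, i.e. DF 00:29:00;26.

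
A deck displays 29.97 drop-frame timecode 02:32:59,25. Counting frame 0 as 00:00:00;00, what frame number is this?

275121

As if non-drop at 30 labels/s: (2 × 3600 + 32 × 60 + 59) × 30 + 25 = 275395.
Minute boundaries passed: 152; those not divisible by 10: 152 − 15 = 137; dropped labels = 2 × 137 = 274.
Actual frame index = 275395 − 274 = 275121.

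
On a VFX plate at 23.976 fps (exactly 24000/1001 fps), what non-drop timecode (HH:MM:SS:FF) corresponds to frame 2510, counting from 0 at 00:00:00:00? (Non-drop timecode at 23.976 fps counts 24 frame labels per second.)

2510 ÷ 24 = 104 full seconds, remainder 14 frames.
104 s = 0 h 1 min 44 s.
Timecode: 00:01:44:14.

00:01:44:14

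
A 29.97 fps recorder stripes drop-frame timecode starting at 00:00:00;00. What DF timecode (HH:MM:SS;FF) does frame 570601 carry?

05:17:19;03

Each 10-minute DF block holds 10 × 60 × 30 − 9 × 2 = 17982 frames. 570601 ÷ 17982 → 31 full blocks, remainder 13159.
Within the partial block the first minute is 1800 frames and each further minute 1798, so 7 further minute boundaries passed. Total skipped labels = 18 × 31 + 2 × 7 = 572.
Non-drop label index = 570601 + 572 = 571173; at 30 labels/s that is 05:17:19:03, i.e. DF 05:17:19;03.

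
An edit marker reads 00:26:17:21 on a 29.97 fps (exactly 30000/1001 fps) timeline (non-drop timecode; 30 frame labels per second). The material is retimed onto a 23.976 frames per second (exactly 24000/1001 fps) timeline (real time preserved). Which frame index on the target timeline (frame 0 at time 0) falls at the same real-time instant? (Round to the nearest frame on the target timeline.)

frame 37865

Source frame index: (0×3600 + 26×60 + 17) × 30 + 21 = 47331.
Real time: 47331 / (30000/1001) = 15792777/10000 s.
Target frame: (15792777/10000) × (24000/1001) = 189324/5 ≈ 37864.800 → 37865.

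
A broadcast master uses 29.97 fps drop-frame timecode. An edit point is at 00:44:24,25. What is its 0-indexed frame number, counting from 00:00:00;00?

79865

As if non-drop at 30 labels/s: (0 × 3600 + 44 × 60 + 24) × 30 + 25 = 79945.
Minute boundaries passed: 44; those not divisible by 10: 44 − 4 = 40; dropped labels = 2 × 40 = 80.
Actual frame index = 79945 − 80 = 79865.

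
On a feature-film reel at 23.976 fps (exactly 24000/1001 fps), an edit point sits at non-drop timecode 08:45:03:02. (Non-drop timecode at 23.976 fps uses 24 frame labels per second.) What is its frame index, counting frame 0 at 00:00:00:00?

756074

Total seconds to the label: (8 × 3600 + 45 × 60 + 3) = 31503.
Frame index = 31503 × 24 + 2 = 756074.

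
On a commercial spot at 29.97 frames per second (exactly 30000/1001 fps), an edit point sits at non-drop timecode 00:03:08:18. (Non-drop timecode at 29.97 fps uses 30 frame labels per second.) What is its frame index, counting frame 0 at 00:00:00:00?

frame 5658

Total seconds to the label: (0 × 3600 + 3 × 60 + 8) = 188.
Frame index = 188 × 30 + 18 = 5658.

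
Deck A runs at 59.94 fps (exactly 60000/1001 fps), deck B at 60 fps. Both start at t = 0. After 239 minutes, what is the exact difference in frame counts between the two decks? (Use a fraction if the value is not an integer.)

239 min = 14340 s.
A emits 60000/1001 × 14340 = 860400000/1001 frames; B emits 60 × 14340 = 860400.
Difference = 860400/1001 frames (≈ 859.5405); B is ahead of A.

860400/1001 frames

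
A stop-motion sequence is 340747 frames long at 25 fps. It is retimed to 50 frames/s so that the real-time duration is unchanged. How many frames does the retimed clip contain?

Target frames = source frames × (target rate / source rate) = 340747 × (50)/(25) = 340747 × 2 = 681494.

681494 frames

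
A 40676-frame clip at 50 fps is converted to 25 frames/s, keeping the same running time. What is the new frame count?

20338 frames

Target frames = source frames × (target rate / source rate) = 40676 × (25)/(50) = 40676 × 1/2 = 20338.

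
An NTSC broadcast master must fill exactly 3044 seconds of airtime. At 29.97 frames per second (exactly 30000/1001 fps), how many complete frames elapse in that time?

Frames = 3044 × 30000/1001 = 91320000/1001 ≈ 91228.7712.
Complete frames: 91228.

91228 frames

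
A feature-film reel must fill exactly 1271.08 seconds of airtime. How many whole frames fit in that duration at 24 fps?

30505 frames

Frames = 1271.08 × 24 = 762648/25 ≈ 30505.9200.
Complete frames: 30505.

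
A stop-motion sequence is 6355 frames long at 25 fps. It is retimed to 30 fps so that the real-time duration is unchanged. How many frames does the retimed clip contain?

7626 frames

Frames at target rate = 6355 × (30) / (25) = 7626.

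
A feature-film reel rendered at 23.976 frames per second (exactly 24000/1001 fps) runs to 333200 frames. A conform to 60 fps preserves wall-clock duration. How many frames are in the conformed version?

Target frames = source frames × (target rate / source rate) = 333200 × (60)/(24000/1001) = 333200 × 1001/400 = 833833.

833833 frames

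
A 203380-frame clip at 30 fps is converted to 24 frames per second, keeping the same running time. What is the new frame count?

Target frames = source frames × (target rate / source rate) = 203380 × (24)/(30) = 203380 × 4/5 = 162704.

162704 frames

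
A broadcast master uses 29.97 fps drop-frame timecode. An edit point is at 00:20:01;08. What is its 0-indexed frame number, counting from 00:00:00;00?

As if non-drop at 30 labels/s: (0 × 3600 + 20 × 60 + 1) × 30 + 8 = 36038.
Minute boundaries passed: 20; those not divisible by 10: 20 − 2 = 18; dropped labels = 2 × 18 = 36.
Actual frame index = 36038 − 36 = 36002.

36002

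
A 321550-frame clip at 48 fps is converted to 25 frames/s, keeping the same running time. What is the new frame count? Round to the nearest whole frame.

167474 frames

Frames at target rate = 321550 × (25) / (48) = 4019375/24 ≈ 167473.958.
Nearest whole frame: 167474.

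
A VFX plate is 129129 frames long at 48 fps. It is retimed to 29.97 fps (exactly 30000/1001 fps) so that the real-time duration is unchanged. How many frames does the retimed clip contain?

80625 frames

Target frames = source frames × (target rate / source rate) = 129129 × (30000/1001)/(48) = 129129 × 625/1001 = 80625.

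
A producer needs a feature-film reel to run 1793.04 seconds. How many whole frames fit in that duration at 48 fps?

86065 frames

Frames = 1793.04 × 48 = 2151648/25 ≈ 86065.9200.
Complete frames: 86065.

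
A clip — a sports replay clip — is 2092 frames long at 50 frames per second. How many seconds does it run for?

41.84 seconds

Running time = 2092 / (50) = 41.84 s.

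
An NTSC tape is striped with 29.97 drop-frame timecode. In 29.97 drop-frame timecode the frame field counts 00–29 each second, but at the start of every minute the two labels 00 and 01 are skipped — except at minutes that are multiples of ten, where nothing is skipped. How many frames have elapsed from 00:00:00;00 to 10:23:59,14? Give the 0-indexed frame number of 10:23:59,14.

1122062

Complete 10-minute blocks: 62, each 17982 frames → 1114884.
Remaining 3 whole minutes in the current block: 1800 + 2 × 1798 = 5396 frames.
Within the current minute: 59 × 30 + 14 − 2 = 1782 (labels ;00/;01 skipped at this minute). Total = 1114884 + 5396 + 1782 = 1122062.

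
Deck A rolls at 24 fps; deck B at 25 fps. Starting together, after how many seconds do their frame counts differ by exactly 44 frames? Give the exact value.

44 seconds

The gap grows by |25 − 24| = 1 frame per second.
Time for a 44-frame gap: 44 ÷ (1) = 44 s.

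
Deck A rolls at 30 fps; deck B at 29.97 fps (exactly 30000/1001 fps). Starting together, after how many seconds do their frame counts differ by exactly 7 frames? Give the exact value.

7007/30 seconds

The gap grows by |30000/1001 − 30| = 30/1001 frames per second.
Time for a 7-frame gap: 7 ÷ (30/1001) = 7007/30 s.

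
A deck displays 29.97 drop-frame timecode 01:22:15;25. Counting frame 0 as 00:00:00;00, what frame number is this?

As if non-drop at 30 labels/s: (1 × 3600 + 22 × 60 + 15) × 30 + 25 = 148075.
Minute boundaries passed: 82; those not divisible by 10: 82 − 8 = 74; dropped labels = 2 × 74 = 148.
Actual frame index = 148075 − 148 = 147927.

147927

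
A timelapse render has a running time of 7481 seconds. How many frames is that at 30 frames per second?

224430 frames

Frames = 7481 × 30 = 224430.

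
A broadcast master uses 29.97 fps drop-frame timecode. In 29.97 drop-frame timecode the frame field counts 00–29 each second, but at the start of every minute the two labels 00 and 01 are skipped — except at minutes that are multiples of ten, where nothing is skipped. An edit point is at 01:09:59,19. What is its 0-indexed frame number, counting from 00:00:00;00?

As if non-drop at 30 labels/s: (1 × 3600 + 9 × 60 + 59) × 30 + 19 = 125989.
Minute boundaries passed: 69; those not divisible by 10: 69 − 6 = 63; dropped labels = 2 × 63 = 126.
Actual frame index = 125989 − 126 = 125863.

125863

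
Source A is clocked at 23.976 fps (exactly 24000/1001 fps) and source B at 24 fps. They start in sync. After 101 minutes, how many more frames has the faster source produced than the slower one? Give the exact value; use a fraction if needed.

145440/1001 frames

101 min = 6060 s.
A emits 24000/1001 × 6060 = 145440000/1001 frames; B emits 24 × 6060 = 145440.
Difference = 145440/1001 frames (≈ 145.2947); B is ahead of A.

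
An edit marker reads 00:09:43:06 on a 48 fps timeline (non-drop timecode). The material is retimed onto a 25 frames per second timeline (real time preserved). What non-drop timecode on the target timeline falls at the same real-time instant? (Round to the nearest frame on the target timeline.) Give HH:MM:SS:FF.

Source frame index: (0×3600 + 9×60 + 43) × 48 + 6 = 27990.
Real time: 27990 / (48) = 4665/8 s.
Target frame: (4665/8) × (25) = 116625/8 ≈ 14578.125 → 14578.
At 25 labels/s: frame 14578 → 00:09:43:03.

00:09:43:03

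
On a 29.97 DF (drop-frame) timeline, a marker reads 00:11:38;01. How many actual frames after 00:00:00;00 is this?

20921

Complete 10-minute blocks: 1, each 17982 frames → 17982.
Remaining 1 whole minute in the current block: 1800 + 0 × 1798 = 1800 frames.
Within the current minute: 38 × 30 + 1 − 2 = 1139 (labels ;00/;01 skipped at this minute). Total = 17982 + 1800 + 1139 = 20921.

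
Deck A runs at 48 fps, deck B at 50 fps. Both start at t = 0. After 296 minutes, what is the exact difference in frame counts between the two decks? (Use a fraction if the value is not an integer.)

35520 frames

296 min = 17760 s.
A emits 48 × 17760 = 852480 frames; B emits 50 × 17760 = 888000.
Difference = 35520 frames; B is ahead of A.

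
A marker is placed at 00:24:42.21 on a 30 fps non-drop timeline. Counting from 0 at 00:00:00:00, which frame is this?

Total seconds to the label: (0 × 3600 + 24 × 60 + 42) = 1482.
Frame index = 1482 × 30 + 21 = 44481.

44481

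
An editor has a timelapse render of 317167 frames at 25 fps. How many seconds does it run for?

Running time = 317167 / (25) = 12686.68 s.

12686.68 seconds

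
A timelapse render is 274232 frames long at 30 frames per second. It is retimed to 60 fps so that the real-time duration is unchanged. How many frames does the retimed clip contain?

Target frames = source frames × (target rate / source rate) = 274232 × (60)/(30) = 274232 × 2 = 548464.

548464 frames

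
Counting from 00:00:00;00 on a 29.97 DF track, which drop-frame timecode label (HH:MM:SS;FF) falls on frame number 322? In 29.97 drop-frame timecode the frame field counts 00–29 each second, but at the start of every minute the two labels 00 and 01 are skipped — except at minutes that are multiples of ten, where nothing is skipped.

Ten DF minutes hold 17982 frames, so frame 322 lies in block 0 (frames 0–17981) with 322 frames into that block.
The block's first minute is 1800 frames and the rest 1798 each; 322 frames reaches minute 0, so 0 × 18 + 0 × 2 = 0 labels have been skipped so far.
Adding those back, label number 322 + 0 = 322 at 30 labels/s is 10 s + 22 f = 0 h 0 min 10 s frame 22, i.e. 00:00:10;22.

00:00:10;22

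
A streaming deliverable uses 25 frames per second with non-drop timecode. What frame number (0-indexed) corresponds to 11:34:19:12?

1041487

Total seconds to the label: (11 × 3600 + 34 × 60 + 19) = 41659.
Frame index = 41659 × 25 + 12 = 1041487.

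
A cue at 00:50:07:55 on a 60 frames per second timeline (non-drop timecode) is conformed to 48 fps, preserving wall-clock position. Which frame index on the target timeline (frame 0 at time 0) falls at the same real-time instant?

Source frame index: (0×3600 + 50×60 + 7) × 60 + 55 = 180475.
Real time: 180475 / (60) = 36095/12 s.
Target frame: (36095/12) × (48) = 144380.

frame 144380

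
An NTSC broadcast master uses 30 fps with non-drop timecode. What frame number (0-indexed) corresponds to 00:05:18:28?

Total seconds to the label: (0 × 3600 + 5 × 60 + 18) = 318.
Frame index = 318 × 30 + 28 = 9568.

frame 9568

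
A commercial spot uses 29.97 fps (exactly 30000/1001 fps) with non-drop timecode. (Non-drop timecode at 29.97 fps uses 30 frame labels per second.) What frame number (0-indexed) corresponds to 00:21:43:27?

39117

Total seconds to the label: (0 × 3600 + 21 × 60 + 43) = 1303.
Frame index = 1303 × 30 + 27 = 39117.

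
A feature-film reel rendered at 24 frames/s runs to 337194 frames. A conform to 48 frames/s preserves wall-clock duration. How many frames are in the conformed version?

Frames at target rate = 337194 × (48) / (24) = 674388.

674388 frames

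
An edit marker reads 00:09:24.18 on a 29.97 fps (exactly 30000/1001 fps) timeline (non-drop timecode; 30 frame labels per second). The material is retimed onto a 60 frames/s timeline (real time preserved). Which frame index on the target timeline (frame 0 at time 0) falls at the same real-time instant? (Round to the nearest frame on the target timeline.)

frame 33910

Source frame index: (0×3600 + 9×60 + 24) × 30 + 18 = 16938.
Real time: 16938 / (30000/1001) = 2825823/5000 s.
Target frame: (2825823/5000) × (60) = 8477469/250 ≈ 33909.876 → 33910.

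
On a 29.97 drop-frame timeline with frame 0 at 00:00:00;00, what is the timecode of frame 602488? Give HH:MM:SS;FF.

Each 10-minute DF block holds 10 × 60 × 30 − 9 × 2 = 17982 frames. 602488 ÷ 17982 → 33 full blocks, remainder 9082.
Within the partial block the first minute is 1800 frames and each further minute 1798, so 5 further minute boundaries passed. Total skipped labels = 18 × 33 + 2 × 5 = 604.
Non-drop label index = 602488 + 604 = 603092; at 30 labels/s that is 05:35:03:02, i.e. DF 05:35:03;02.

05:35:03;02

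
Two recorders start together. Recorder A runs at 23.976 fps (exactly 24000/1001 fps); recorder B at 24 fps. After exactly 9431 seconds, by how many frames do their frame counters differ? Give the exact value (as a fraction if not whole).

A emits 24000/1001 × 9431 = 226344000/1001 frames; B emits 24 × 9431 = 226344.
Difference = 226344/1001 frames (≈ 226.1179); B is ahead of A.

226344/1001 frames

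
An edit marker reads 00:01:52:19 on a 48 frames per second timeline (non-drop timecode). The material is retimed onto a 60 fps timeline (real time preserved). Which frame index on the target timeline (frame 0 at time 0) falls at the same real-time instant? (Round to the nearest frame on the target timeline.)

frame 6744

Source frame index: (0×3600 + 1×60 + 52) × 48 + 19 = 5395.
Real time: 5395 / (48) = 5395/48 s.
Target frame: (5395/48) × (60) = 26975/4 ≈ 6743.750 → 6744.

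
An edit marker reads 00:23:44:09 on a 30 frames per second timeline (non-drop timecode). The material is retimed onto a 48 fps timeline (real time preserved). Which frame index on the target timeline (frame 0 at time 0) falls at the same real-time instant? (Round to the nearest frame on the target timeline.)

Source frame index: (0×3600 + 23×60 + 44) × 30 + 9 = 42729.
Real time: 42729 / (30) = 14243/10 s.
Target frame: (14243/10) × (48) = 341832/5 ≈ 68366.400 → 68366.

frame 68366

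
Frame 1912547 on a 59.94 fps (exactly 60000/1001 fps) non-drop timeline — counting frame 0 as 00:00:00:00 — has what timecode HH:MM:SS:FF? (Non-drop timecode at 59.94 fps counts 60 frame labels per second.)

08:51:15:47

1912547 ÷ 60 = 31875 full seconds, remainder 47 frames.
31875 s = 8 h 51 min 15 s.
Timecode: 08:51:15:47.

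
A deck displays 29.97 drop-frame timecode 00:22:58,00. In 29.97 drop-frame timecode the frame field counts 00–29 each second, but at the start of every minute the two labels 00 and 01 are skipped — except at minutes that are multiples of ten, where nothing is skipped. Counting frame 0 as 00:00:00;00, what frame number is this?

As if non-drop at 30 labels/s: (0 × 3600 + 22 × 60 + 58) × 30 + 0 = 41340.
Minute boundaries passed: 22; those not divisible by 10: 22 − 2 = 20; dropped labels = 2 × 20 = 40.
Actual frame index = 41340 − 40 = 41300.

41300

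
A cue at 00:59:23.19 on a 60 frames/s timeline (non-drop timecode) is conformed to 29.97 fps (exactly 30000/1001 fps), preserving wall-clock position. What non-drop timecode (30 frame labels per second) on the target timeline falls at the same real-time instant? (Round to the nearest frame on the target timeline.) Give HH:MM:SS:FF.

Source frame index: (0×3600 + 59×60 + 23) × 60 + 19 = 213799.
Real time: 213799 / (60) = 213799/60 s.
Target frame: (213799/60) × (30000/1001) = 106899500/1001 ≈ 106792.707 → 106793.
At 30 labels/s: frame 106793 → 00:59:19:23.

00:59:19:23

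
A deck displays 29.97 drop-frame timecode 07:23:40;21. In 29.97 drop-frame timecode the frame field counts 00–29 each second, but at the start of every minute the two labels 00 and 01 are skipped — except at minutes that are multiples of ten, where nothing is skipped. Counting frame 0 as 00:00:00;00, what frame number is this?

797823

Complete 10-minute blocks: 44, each 17982 frames → 791208.
Remaining 3 whole minutes in the current block: 1800 + 2 × 1798 = 5396 frames.
Within the current minute: 40 × 30 + 21 − 2 = 1219 (labels ;00/;01 skipped at this minute). Total = 791208 + 5396 + 1219 = 797823.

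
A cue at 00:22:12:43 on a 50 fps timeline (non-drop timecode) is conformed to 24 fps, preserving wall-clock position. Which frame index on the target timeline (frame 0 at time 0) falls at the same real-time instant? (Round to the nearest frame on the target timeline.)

frame 31989

Source frame index: (0×3600 + 22×60 + 12) × 50 + 43 = 66643.
Real time: 66643 / (50) = 66643/50 s.
Target frame: (66643/50) × (24) = 799716/25 ≈ 31988.640 → 31989.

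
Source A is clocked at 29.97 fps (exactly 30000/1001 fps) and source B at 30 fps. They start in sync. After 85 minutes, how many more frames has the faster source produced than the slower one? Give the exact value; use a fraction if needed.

85 min = 5100 s.
A emits 30000/1001 × 5100 = 153000000/1001 frames; B emits 30 × 5100 = 153000.
Difference = 153000/1001 frames (≈ 152.8472); B is ahead of A.

153000/1001 frames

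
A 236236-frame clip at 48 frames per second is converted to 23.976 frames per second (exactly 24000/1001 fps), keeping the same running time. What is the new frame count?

Target frames = source frames × (target rate / source rate) = 236236 × (24000/1001)/(48) = 236236 × 500/1001 = 118000.

118000 frames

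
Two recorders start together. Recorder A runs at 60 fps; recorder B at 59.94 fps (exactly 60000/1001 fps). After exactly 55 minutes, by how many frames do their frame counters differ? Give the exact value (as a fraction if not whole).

18000/91 frames

55 min = 3300 s.
A emits 60 × 3300 = 198000 frames; B emits 60000/1001 × 3300 = 18000000/91.
Difference = 18000/91 frames (≈ 197.8022); B is behind A.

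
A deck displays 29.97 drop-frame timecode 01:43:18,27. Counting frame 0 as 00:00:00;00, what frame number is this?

As if non-drop at 30 labels/s: (1 × 3600 + 43 × 60 + 18) × 30 + 27 = 185967.
Minute boundaries passed: 103; those not divisible by 10: 103 − 10 = 93; dropped labels = 2 × 93 = 186.
Actual frame index = 185967 − 186 = 185781.

185781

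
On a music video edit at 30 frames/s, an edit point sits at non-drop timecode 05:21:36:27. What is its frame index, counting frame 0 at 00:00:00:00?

frame 578907

Total seconds to the label: (5 × 3600 + 21 × 60 + 36) = 19296.
Frame index = 19296 × 30 + 27 = 578907.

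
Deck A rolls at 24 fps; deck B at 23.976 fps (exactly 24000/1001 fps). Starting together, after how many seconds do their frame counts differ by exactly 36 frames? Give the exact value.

The gap grows by |24000/1001 − 24| = 24/1001 frames per second.
Time for a 36-frame gap: 36 ÷ (24/1001) = 1501.5 s.

1501.5 seconds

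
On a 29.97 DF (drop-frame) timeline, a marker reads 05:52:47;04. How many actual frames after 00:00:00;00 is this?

634380

As if non-drop at 30 labels/s: (5 × 3600 + 52 × 60 + 47) × 30 + 4 = 635014.
Minute boundaries passed: 352; those not divisible by 10: 352 − 35 = 317; dropped labels = 2 × 317 = 634.
Actual frame index = 635014 − 634 = 634380.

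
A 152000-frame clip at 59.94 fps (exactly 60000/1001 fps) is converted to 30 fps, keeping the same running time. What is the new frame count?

Target frames = source frames × (target rate / source rate) = 152000 × (30)/(60000/1001) = 152000 × 1001/2000 = 76076.

76076 frames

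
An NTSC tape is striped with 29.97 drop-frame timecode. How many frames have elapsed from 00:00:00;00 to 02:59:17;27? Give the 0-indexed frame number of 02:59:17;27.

As if non-drop at 30 labels/s: (2 × 3600 + 59 × 60 + 17) × 30 + 27 = 322737.
Minute boundaries passed: 179; those not divisible by 10: 179 − 17 = 162; dropped labels = 2 × 162 = 324.
Actual frame index = 322737 − 324 = 322413.

322413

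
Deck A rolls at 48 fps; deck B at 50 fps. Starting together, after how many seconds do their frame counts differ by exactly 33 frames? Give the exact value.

The gap grows by |50 − 48| = 2 frames per second.
Time for a 33-frame gap: 33 ÷ (2) = 16.5 s.

16.5 seconds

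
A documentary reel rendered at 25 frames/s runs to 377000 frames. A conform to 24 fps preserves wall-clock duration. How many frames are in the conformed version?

Target frames = source frames × (target rate / source rate) = 377000 × (24)/(25) = 377000 × 24/25 = 361920.

361920 frames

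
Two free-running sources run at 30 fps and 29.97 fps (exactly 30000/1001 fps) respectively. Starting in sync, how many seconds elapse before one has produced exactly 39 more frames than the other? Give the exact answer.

1301.3 seconds

The gap grows by |30000/1001 − 30| = 30/1001 frames per second.
Time for a 39-frame gap: 39 ÷ (30/1001) = 1301.3 s.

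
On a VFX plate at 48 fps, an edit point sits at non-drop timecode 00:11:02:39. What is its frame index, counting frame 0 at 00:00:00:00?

31815

Total seconds to the label: (0 × 3600 + 11 × 60 + 2) = 662.
Frame index = 662 × 48 + 39 = 31815.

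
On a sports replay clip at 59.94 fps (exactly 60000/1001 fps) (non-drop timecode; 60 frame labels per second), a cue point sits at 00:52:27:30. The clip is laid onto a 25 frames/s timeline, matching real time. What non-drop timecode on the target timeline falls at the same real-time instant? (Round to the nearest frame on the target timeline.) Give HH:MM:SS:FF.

00:52:30:16

Source frame index: (0×3600 + 52×60 + 27) × 60 + 30 = 188850.
Real time: 188850 / (60000/1001) = 1260259/400 s.
Target frame: (1260259/400) × (25) = 1260259/16 ≈ 78766.188 → 78766.
At 25 labels/s: frame 78766 → 00:52:30:16.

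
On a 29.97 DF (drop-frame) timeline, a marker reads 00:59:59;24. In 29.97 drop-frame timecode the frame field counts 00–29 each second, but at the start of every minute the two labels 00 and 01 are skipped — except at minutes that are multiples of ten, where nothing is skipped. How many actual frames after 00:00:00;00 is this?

107886

As if non-drop at 30 labels/s: (0 × 3600 + 59 × 60 + 59) × 30 + 24 = 107994.
Minute boundaries passed: 59; those not divisible by 10: 59 − 5 = 54; dropped labels = 2 × 54 = 108.
Actual frame index = 107994 − 108 = 107886.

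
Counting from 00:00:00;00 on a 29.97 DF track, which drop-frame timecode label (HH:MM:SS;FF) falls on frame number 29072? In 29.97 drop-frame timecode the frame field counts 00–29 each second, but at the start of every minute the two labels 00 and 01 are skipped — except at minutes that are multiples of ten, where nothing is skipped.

Ten DF minutes hold 17982 frames, so frame 29072 lies in block 1 (frames 17982–35963) with 11090 frames into that block.
The block's first minute is 1800 frames and the rest 1798 each; 11090 frames reaches minute 6, so 1 × 18 + 6 × 2 = 30 labels have been skipped so far.
Adding those back, label number 29072 + 30 = 29102 at 30 labels/s is 970 s + 2 f = 0 h 16 min 10 s frame 2, i.e. 00:16:10;02.

00:16:10;02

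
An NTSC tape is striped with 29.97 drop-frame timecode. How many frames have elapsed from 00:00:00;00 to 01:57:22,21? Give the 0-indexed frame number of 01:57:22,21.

211069

As if non-drop at 30 labels/s: (1 × 3600 + 57 × 60 + 22) × 30 + 21 = 211281.
Minute boundaries passed: 117; those not divisible by 10: 117 − 11 = 106; dropped labels = 2 × 106 = 212.
Actual frame index = 211281 − 212 = 211069.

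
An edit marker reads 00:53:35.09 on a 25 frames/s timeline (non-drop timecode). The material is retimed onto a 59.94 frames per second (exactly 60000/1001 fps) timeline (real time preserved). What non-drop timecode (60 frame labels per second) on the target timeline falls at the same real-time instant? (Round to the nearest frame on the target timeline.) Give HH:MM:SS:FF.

Source frame index: (0×3600 + 53×60 + 35) × 25 + 9 = 80384.
Real time: 80384 / (25) = 80384/25 s.
Target frame: (80384/25) × (60000/1001) = 192921600/1001 ≈ 192728.871 → 192729.
At 60 labels/s: frame 192729 → 00:53:32:09.

00:53:32:09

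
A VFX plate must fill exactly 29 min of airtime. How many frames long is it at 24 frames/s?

41760 frames

29 min = 1740 s.
Frames = 1740 × 24 = 41760.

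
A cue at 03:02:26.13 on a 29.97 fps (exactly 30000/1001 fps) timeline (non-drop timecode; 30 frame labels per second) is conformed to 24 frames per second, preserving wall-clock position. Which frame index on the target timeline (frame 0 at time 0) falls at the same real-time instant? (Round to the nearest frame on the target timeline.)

Source frame index: (3×3600 + 2×60 + 26) × 30 + 13 = 328393.
Real time: 328393 / (30000/1001) = 328721393/30000 s.
Target frame: (328721393/30000) × (24) = 328721393/1250 ≈ 262977.114 → 262977.

frame 262977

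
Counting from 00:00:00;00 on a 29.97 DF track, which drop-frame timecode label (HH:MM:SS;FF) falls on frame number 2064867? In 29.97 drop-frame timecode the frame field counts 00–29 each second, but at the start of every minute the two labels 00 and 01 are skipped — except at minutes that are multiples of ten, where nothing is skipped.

Each 10-minute DF block holds 10 × 60 × 30 − 9 × 2 = 17982 frames. 2064867 ÷ 17982 → 114 full blocks, remainder 14919.
Within the partial block the first minute is 1800 frames and each further minute 1798, so 8 further minute boundaries passed. Total skipped labels = 18 × 114 + 2 × 8 = 2068.
Non-drop label index = 2064867 + 2068 = 2066935; at 30 labels/s that is 19:08:17:25, i.e. DF 19:08:17;25.

19:08:17;25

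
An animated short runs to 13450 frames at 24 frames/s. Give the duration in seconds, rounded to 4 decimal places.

Running time = 13450 × 1/24 = 6725/12 s ≈ 560.4167 s.

560.4167 seconds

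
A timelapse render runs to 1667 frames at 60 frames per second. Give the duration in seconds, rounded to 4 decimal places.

27.7833 seconds

Running time = 1667 × 1/60 = 1667/60 s ≈ 27.7833 s.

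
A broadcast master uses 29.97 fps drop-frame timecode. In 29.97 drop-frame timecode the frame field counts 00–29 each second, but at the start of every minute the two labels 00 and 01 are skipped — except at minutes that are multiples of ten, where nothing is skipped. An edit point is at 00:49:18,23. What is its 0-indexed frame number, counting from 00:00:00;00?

Complete 10-minute blocks: 4, each 17982 frames → 71928.
Remaining 9 whole minutes in the current block: 1800 + 8 × 1798 = 16184 frames.
Within the current minute: 18 × 30 + 23 − 2 = 561 (labels ;00/;01 skipped at this minute). Total = 71928 + 16184 + 561 = 88673.

88673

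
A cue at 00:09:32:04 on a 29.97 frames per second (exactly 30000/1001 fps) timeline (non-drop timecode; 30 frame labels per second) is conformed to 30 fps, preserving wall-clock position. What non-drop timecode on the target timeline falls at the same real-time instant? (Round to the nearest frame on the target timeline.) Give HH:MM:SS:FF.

00:09:32:21

Source frame index: (0×3600 + 9×60 + 32) × 30 + 4 = 17164.
Real time: 17164 / (30000/1001) = 4295291/7500 s.
Target frame: (4295291/7500) × (30) = 4295291/250 ≈ 17181.164 → 17181.
At 30 labels/s: frame 17181 → 00:09:32:21.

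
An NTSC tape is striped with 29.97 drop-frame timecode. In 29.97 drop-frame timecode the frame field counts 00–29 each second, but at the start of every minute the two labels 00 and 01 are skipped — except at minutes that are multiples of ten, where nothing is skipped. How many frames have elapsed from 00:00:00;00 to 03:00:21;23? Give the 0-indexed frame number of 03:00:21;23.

324329

Complete 10-minute blocks: 18, each 17982 frames → 323676.
Remaining 0 whole minutes in the current block: 0 frames.
Within the current minute: 21 × 30 + 23 = 653. Total = 323676 + 0 + 653 = 324329.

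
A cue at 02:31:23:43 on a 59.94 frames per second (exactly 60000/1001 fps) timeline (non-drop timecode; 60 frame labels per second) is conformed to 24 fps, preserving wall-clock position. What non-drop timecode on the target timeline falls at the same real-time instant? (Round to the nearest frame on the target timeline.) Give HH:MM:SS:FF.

Source frame index: (2×3600 + 31×60 + 23) × 60 + 43 = 545023.
Real time: 545023 / (60000/1001) = 545568023/60000 s.
Target frame: (545568023/60000) × (24) = 545568023/2500 ≈ 218227.209 → 218227.
At 24 labels/s: frame 218227 → 02:31:32:19.

02:31:32:19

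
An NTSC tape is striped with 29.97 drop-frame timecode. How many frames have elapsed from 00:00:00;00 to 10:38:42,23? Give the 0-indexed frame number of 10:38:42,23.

1148533

As if non-drop at 30 labels/s: (10 × 3600 + 38 × 60 + 42) × 30 + 23 = 1149683.
Minute boundaries passed: 638; those not divisible by 10: 638 − 63 = 575; dropped labels = 2 × 575 = 1150.
Actual frame index = 1149683 − 1150 = 1148533.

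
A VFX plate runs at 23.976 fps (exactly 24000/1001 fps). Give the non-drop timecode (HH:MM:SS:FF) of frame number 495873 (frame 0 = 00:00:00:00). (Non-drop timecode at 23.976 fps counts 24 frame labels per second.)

05:44:21:09

495873 ÷ 24 = 20661 full seconds, remainder 9 frames.
20661 s = 5 h 44 min 21 s.
Timecode: 05:44:21:09.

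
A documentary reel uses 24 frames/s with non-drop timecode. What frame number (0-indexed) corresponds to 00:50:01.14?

Total seconds to the label: (0 × 3600 + 50 × 60 + 1) = 3001.
Frame index = 3001 × 24 + 14 = 72038.

frame 72038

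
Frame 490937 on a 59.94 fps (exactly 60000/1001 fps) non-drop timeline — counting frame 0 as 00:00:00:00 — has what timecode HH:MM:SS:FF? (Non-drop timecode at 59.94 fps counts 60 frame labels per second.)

490937 ÷ 60 = 8182 full seconds, remainder 17 frames.
8182 s = 2 h 16 min 22 s.
Timecode: 02:16:22:17.

02:16:22:17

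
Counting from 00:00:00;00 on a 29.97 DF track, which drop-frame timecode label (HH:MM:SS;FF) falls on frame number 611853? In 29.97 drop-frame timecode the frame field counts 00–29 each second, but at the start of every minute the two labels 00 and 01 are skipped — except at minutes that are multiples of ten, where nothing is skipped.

Ten DF minutes hold 17982 frames, so frame 611853 lies in block 34 (frames 611388–629369) with 465 frames into that block.
The block's first minute is 1800 frames and the rest 1798 each; 465 frames reaches minute 0, so 34 × 18 + 0 × 2 = 612 labels have been skipped so far.
Adding those back, label number 611853 + 612 = 612465 at 30 labels/s is 20415 s + 15 f = 5 h 40 min 15 s frame 15, i.e. 05:40:15;15.

05:40:15;15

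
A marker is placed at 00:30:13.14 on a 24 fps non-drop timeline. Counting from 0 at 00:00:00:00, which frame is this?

Total seconds to the label: (0 × 3600 + 30 × 60 + 13) = 1813.
Frame index = 1813 × 24 + 14 = 43526.

43526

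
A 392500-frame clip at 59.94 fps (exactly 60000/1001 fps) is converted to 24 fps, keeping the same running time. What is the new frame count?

Target frames = source frames × (target rate / source rate) = 392500 × (24)/(60000/1001) = 392500 × 1001/2500 = 157157.

157157 frames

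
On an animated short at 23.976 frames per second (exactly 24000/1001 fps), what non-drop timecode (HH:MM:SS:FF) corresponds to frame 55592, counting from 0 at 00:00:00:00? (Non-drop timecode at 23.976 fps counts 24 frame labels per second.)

55592 ÷ 24 = 2316 full seconds, remainder 8 frames.
2316 s = 0 h 38 min 36 s.
Timecode: 00:38:36:08.

00:38:36:08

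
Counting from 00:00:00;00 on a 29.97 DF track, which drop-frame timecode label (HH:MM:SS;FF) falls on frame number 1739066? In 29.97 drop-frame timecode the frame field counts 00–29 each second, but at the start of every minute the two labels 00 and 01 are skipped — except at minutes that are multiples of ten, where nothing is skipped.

Each 10-minute DF block holds 10 × 60 × 30 − 9 × 2 = 17982 frames. 1739066 ÷ 17982 → 96 full blocks, remainder 12794.
Within the partial block the first minute is 1800 frames and each further minute 1798, so 7 further minute boundaries passed. Total skipped labels = 18 × 96 + 2 × 7 = 1742.
Non-drop label index = 1739066 + 1742 = 1740808; at 30 labels/s that is 16:07:06:28, i.e. DF 16:07:06;28.

16:07:06;28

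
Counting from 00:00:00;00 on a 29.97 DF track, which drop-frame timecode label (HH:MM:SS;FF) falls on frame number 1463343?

Ten DF minutes hold 17982 frames, so frame 1463343 lies in block 81 (frames 1456542–1474523) with 6801 frames into that block.
The block's first minute is 1800 frames and the rest 1798 each; 6801 frames reaches minute 3, so 81 × 18 + 3 × 2 = 1464 labels have been skipped so far.
Adding those back, label number 1463343 + 1464 = 1464807 at 30 labels/s is 48826 s + 27 f = 13 h 33 min 46 s frame 27, i.e. 13:33:46;27.

13:33:46;27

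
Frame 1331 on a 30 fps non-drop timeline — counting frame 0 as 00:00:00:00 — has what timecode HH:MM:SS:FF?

00:00:44:11

1331 ÷ 30 = 44 full seconds, remainder 11 frames.
44 s = 0 h 0 min 44 s.
Timecode: 00:00:44:11.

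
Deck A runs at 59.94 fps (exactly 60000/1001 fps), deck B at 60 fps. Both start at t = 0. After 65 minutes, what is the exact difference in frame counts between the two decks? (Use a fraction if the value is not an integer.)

18000/77 frames

65 min = 3900 s.
A emits 60000/1001 × 3900 = 18000000/77 frames; B emits 60 × 3900 = 234000.
Difference = 18000/77 frames (≈ 233.7662); B is ahead of A.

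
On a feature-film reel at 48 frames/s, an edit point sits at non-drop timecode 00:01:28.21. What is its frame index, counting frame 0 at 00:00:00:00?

Total seconds to the label: (0 × 3600 + 1 × 60 + 28) = 88.
Frame index = 88 × 48 + 21 = 4245.

frame 4245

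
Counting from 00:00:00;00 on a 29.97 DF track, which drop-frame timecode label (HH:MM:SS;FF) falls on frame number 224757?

02:04:59;11

Each 10-minute DF block holds 10 × 60 × 30 − 9 × 2 = 17982 frames. 224757 ÷ 17982 → 12 full blocks, remainder 8973.
Within the partial block the first minute is 1800 frames and each further minute 1798, so 4 further minute boundaries passed. Total skipped labels = 18 × 12 + 2 × 4 = 224.
Non-drop label index = 224757 + 224 = 224981; at 30 labels/s that is 02:04:59:11, i.e. DF 02:04:59;11.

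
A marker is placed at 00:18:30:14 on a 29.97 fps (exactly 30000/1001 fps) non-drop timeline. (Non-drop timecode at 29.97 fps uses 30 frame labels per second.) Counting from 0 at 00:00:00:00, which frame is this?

Total seconds to the label: (0 × 3600 + 18 × 60 + 30) = 1110.
Frame index = 1110 × 30 + 14 = 33314.

33314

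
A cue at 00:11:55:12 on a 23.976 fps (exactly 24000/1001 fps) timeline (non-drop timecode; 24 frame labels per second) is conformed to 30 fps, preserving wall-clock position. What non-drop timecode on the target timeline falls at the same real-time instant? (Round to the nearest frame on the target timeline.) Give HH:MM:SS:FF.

00:11:56:06

Source frame index: (0×3600 + 11×60 + 55) × 24 + 12 = 17172.
Real time: 17172 / (24000/1001) = 1432431/2000 s.
Target frame: (1432431/2000) × (30) = 4297293/200 ≈ 21486.465 → 21486.
At 30 labels/s: frame 21486 → 00:11:56:06.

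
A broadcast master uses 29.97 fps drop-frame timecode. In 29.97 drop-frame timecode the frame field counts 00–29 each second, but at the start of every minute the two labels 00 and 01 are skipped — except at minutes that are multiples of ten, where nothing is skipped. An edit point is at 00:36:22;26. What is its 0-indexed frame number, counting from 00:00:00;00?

Complete 10-minute blocks: 3, each 17982 frames → 53946.
Remaining 6 whole minutes in the current block: 1800 + 5 × 1798 = 10790 frames.
Within the current minute: 22 × 30 + 26 − 2 = 684 (labels ;00/;01 skipped at this minute). Total = 53946 + 10790 + 684 = 65420.

65420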